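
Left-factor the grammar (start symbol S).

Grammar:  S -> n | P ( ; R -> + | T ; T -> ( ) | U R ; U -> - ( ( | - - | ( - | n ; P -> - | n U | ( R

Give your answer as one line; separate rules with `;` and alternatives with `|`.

U has alternatives sharing prefix '-': factor to U → - U' with U' → ( ( | -.

S -> n | P (; R -> + | T; T -> ( ) | U R; U -> ( - | n | - U'; P -> - | n U | ( R; U' -> ( ( | -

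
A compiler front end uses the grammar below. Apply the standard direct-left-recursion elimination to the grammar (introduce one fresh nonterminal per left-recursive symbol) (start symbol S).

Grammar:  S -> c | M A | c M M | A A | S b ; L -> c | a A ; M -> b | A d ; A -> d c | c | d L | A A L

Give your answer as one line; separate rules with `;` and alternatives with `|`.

Directly left-recursive nonterminals: S, A.
For S: α = {b}, β = {c, M A, c M M, A A}. Rewrite as S → β S' and S' → α S' | ε.
For A: α = {A L}, β = {d c, c, d L}. Rewrite as A → β A' and A' → α A' | ε.

S -> c S' | M A S' | c M M S' | A A S'; L -> c | a A; M -> b | A d; A -> d c A' | c A' | d L A'; S' -> b S' | ε; A' -> A L A' | ε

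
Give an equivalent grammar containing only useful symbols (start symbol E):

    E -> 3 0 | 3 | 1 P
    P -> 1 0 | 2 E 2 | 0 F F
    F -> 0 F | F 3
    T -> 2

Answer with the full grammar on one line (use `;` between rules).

E -> 3 0 | 3 | 1 P; P -> 1 0 | 2 E 2

Generating nonterminals: {E, P, T}.
Reachable from E after that: {E, P}.
Removed useless symbols: {F, T} and every production mentioning them.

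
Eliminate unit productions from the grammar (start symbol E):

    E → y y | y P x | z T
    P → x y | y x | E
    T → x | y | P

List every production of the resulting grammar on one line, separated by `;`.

E → y y | y P x | z T; P → y y | y P x | z T | x y | y x; T → y y | y P x | z T | x y | y x | x | y

Unit pairs: P ⇒* {E}; T ⇒* {E, P}.
For each unit pair (A, B), copy every non-unit production of B to A, then drop all unit productions.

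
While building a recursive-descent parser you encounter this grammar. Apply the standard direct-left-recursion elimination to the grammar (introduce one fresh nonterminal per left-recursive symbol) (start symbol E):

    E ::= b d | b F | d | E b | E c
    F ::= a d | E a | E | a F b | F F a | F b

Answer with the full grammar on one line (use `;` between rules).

Left recursion appears on E, F.
For E: α = {b, c}, β = {b d, b F, d}. Rewrite as E → β E' and E' → α E' | ε.
For F: α = {F a, b}, β = {a d, E a, E, a F b}. Rewrite as F → β F' and F' → α F' | ε.

E ::= b d E' | b F E' | d E'; F ::= a d F' | E a F' | E F' | a F b F'; E' ::= b E' | c E' | ε; F' ::= F a F' | b F' | ε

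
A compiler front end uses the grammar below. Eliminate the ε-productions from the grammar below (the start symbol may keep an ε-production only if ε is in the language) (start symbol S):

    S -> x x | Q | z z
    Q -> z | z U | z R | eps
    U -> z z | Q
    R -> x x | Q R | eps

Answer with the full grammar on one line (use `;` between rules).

The nullable symbols are {Q, R, S, U}.
ε ∈ L(G) since S is nullable, so keep S → ε.
Add the nullable-subset variants: R → Q R gives Q R | Q.

S -> x x | Q | z z | eps; Q -> z | z U | z R; U -> z z | Q; R -> x x | Q R | Q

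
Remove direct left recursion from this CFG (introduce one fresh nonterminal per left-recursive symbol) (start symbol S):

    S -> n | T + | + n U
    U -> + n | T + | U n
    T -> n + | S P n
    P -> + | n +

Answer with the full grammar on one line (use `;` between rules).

S -> n | T + | + n U; U -> + n U' | T + U'; T -> n + | S P n; P -> + | n +; U' -> n U' | ε

Directly left-recursive nonterminal: U.
For U: α = {n}, β = {+ n, T +}. Rewrite as U → β U' and U' → α U' | ε.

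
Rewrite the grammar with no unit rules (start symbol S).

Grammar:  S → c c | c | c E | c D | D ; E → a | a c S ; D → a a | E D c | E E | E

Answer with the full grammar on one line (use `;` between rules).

S → a | a c S | a a | E D c | E E | c c | c | c E | c D; E → a | a c S; D → a | a c S | a a | E D c | E E

Unit pairs: D ⇒* {E}; S ⇒* {D, E}.
Replace each nonterminal's rules with the union of the non-unit rules of every nonterminal it unit-derives.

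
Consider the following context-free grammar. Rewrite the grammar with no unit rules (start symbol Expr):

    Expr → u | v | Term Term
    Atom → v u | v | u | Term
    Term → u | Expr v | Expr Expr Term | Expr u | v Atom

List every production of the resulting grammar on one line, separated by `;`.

Expr → u | v | Term Term; Atom → u | Expr v | Expr Expr Term | Expr u | v Atom | v u | v; Term → u | Expr v | Expr Expr Term | Expr u | v Atom

Unit pairs: Atom ⇒* {Term}.
For each unit pair (A, B), copy every non-unit production of B to A, then drop all unit productions.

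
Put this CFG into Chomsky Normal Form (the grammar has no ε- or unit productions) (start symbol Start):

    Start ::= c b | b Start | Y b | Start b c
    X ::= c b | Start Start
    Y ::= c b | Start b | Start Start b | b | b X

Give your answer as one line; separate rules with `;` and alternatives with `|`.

Introduce a nonterminal for each terminal appearing in a rule of length ≥ 2: X1 → c, X2 → b.
Binarize each right-hand side of length ≥ 3 by chaining fresh nonterminals (Y1, Y2, …): affected rules were Start → Start X2 X1; Y → Start Start X2.

Start ::= X1 X2 | X2 Start | Y X2 | Start Y1; X ::= X1 X2 | Start Start; Y ::= X1 X2 | Start X2 | Start Y2 | b | X2 X; X1 ::= c; X2 ::= b; Y1 ::= X2 X1; Y2 ::= Start X2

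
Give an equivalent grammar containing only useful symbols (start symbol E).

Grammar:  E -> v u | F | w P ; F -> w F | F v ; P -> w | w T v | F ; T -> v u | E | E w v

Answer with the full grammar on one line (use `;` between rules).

E -> v u | w P; P -> w | w T v; T -> v u | E | E w v

Generating nonterminals: {E, P, T}.
Reachable from E after that: {E, P, T}.
Removed useless symbols: {F} and every production mentioning them.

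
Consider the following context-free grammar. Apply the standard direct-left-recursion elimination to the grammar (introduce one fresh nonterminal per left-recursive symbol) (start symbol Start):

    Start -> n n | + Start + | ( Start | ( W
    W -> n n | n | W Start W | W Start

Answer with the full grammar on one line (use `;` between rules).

W is directly left-recursive.
For W: α = {Start W, Start}, β = {n n, n}. Rewrite as W → β W1 and W1 → α W1 | ε.

Start -> n n | + Start + | ( Start | ( W; W -> n n W1 | n W1; W1 -> Start W W1 | Start W1 | epsilon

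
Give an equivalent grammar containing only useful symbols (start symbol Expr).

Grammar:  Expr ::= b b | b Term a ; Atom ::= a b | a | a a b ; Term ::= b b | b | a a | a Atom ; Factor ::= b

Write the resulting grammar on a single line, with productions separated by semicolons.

Generating nonterminals: {Atom, Expr, Factor, Term}.
Reachable from Expr after that: {Atom, Expr, Term}.
Removed useless symbols: {Factor} and every production mentioning them.

Expr ::= b b | b Term a; Atom ::= a b | a | a a b; Term ::= b b | b | a a | a Atom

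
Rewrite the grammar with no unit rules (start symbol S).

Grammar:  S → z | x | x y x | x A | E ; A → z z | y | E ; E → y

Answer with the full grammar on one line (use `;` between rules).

Unit pairs: A ⇒* {E}; S ⇒* {E}.
For each unit pair (A, B), copy every non-unit production of B to A, then drop all unit productions.

S → y | z | x | x y x | x A; A → y | z z; E → y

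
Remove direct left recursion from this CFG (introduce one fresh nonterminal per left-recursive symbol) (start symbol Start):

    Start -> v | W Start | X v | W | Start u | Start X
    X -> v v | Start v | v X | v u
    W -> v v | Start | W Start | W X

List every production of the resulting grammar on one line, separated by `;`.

Directly left-recursive nonterminals: Start, W.
For Start: α = {u, X}, β = {v, W Start, X v, W}. Rewrite as Start → β Start1 and Start1 → α Start1 | ε.
For W: α = {Start, X}, β = {v v, Start}. Rewrite as W → β W1 and W1 → α W1 | ε.

Start -> v Start1 | W Start Start1 | X v Start1 | W Start1; X -> v v | Start v | v X | v u; W -> v v W1 | Start W1; Start1 -> u Start1 | X Start1 | ε; W1 -> Start W1 | X W1 | ε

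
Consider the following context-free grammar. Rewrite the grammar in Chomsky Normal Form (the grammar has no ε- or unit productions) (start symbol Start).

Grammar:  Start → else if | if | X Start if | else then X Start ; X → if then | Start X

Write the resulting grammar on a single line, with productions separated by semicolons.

Introduce a nonterminal for each terminal appearing in a rule of length ≥ 2: X1 → else, X2 → if, X3 → then.
Binarize each right-hand side of length ≥ 3 by chaining fresh nonterminals (Y1, Y2, …): affected rules were Start → X Start X2; Start → X1 X3 X Start.

Start → X1 X2 | if | X Y1 | X1 Y2; X → X2 X3 | Start X; X1 → else; X2 → if; X3 → then; Y1 → Start X2; Y2 → X3 Y3; Y3 → X Start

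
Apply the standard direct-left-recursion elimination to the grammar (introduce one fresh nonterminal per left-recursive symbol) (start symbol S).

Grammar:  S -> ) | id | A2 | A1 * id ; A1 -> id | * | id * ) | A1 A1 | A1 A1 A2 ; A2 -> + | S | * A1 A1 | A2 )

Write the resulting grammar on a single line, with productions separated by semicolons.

Directly left-recursive nonterminals: A1, A2.
For A1: α = {A1, A1 A2}, β = {id, *, id * )}. Rewrite as A1 → β A1' and A1' → α A1' | ε.
For A2: α = {)}, β = {+, S, * A1 A1}. Rewrite as A2 → β A2' and A2' → α A2' | ε.

S -> ) | id | A2 | A1 * id; A1 -> id A1' | * A1' | id * ) A1'; A2 -> + A2' | S A2' | * A1 A1 A2'; A1' -> A1 A1' | A1 A2 A1' | epsilon; A2' -> ) A2' | epsilon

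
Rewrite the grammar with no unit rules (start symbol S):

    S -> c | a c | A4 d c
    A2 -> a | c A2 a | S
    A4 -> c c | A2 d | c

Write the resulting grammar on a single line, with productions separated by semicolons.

Unit pairs: A2 ⇒* {S}.
Replace each nonterminal's rules with the union of the non-unit rules of every nonterminal it unit-derives.

S -> c | a c | A4 d c; A2 -> a | c A2 a | c | a c | A4 d c; A4 -> c c | A2 d | c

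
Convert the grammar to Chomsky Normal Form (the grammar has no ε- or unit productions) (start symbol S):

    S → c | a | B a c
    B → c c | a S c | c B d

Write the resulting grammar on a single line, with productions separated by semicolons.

S → c | a | B Y1; B → X2 X2 | X1 Y2 | X2 Y3; X1 → a; X2 → c; X3 → d; Y1 → X1 X2; Y2 → S X2; Y3 → B X3

Introduce a nonterminal for each terminal appearing in a rule of length ≥ 2: X1 → a, X2 → c, X3 → d.
Binarize each right-hand side of length ≥ 3 by chaining fresh nonterminals (Y1, Y2, …): affected rules were S → B X1 X2; B → X1 S X2; B → X2 B X3.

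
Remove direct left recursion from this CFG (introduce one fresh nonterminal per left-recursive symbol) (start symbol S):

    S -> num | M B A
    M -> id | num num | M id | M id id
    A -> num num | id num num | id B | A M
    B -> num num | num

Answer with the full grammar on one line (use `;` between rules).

S -> num | M B A; M -> id M' | num num M'; A -> num num A' | id num num A' | id B A'; B -> num num | num; M' -> id M' | id id M' | ε; A' -> M A' | ε

Left recursion appears on M, A.
For M: α = {id, id id}, β = {id, num num}. Rewrite as M → β M' and M' → α M' | ε.
For A: α = {M}, β = {num num, id num num, id B}. Rewrite as A → β A' and A' → α A' | ε.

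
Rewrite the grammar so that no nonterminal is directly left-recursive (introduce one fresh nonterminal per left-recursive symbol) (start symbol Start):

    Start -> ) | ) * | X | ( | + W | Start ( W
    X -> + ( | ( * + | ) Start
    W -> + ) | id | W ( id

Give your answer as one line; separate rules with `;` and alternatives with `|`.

Directly left-recursive nonterminals: Start, W.
For Start: α = {( W}, β = {), ) *, X, (, + W}. Rewrite as Start → β Start1 and Start1 → α Start1 | ε.
For W: α = {( id}, β = {+ ), id}. Rewrite as W → β W1 and W1 → α W1 | ε.

Start -> ) Start1 | ) * Start1 | X Start1 | ( Start1 | + W Start1; X -> + ( | ( * + | ) Start; W -> + ) W1 | id W1; Start1 -> ( W Start1 | epsilon; W1 -> ( id W1 | epsilon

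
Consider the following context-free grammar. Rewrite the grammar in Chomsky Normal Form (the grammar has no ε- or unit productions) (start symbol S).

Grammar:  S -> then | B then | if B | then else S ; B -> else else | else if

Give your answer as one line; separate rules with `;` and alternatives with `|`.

Introduce a nonterminal for each terminal appearing in a rule of length ≥ 2: X1 → then, X2 → if, X3 → else.
Binarize each right-hand side of length ≥ 3 by chaining fresh nonterminals (Y1, Y2, …): affected rules were S → X1 X3 S.

S -> then | B X1 | X2 B | X1 Y1; B -> X3 X3 | X3 X2; X1 -> then; X2 -> if; X3 -> else; Y1 -> X3 S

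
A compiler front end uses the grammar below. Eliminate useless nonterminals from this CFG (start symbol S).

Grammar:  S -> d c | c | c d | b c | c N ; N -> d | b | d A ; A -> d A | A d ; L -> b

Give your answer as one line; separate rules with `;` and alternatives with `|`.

S -> d c | c | c d | b c | c N; N -> d | b

Generating nonterminals: {L, N, S}.
Reachable from S after that: {N, S}.
Removed useless symbols: {A, L} and every production mentioning them.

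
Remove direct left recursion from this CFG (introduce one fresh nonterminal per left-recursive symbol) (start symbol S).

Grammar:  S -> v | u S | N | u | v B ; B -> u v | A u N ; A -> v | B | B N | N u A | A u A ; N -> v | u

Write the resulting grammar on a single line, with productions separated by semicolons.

Directly left-recursive nonterminal: A.
For A: α = {u A}, β = {v, B, B N, N u A}. Rewrite as A → β A' and A' → α A' | ε.

S -> v | u S | N | u | v B; B -> u v | A u N; A -> v A' | B A' | B N A' | N u A A'; N -> v | u; A' -> u A A' | ε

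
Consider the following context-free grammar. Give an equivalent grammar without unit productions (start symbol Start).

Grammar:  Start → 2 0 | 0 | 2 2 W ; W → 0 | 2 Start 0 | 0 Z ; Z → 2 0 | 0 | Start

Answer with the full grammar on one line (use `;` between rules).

Unit pairs: Z ⇒* {Start}.
Replace each nonterminal's rules with the union of the non-unit rules of every nonterminal it unit-derives.

Start → 2 0 | 0 | 2 2 W; W → 0 | 2 Start 0 | 0 Z; Z → 2 0 | 0 | 2 2 W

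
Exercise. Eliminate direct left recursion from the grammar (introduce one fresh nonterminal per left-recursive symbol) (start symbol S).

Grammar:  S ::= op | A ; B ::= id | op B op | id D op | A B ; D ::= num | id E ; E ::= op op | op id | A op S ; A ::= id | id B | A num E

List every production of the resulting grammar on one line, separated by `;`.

S ::= op | A; B ::= id | op B op | id D op | A B; D ::= num | id E; E ::= op op | op id | A op S; A ::= id A' | id B A'; A' ::= num E A' | ε

Left recursion appears on A.
For A: α = {num E}, β = {id, id B}. Rewrite as A → β A' and A' → α A' | ε.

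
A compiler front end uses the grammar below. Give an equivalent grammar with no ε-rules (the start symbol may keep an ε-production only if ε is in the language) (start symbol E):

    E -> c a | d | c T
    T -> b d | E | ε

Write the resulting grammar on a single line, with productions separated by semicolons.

E -> c a | d | c T | c; T -> b d | E

The nullable symbols are {T}.
ε ∉ L(G), so no ε-production is kept.
Expand every rule over subsets of its nullable positions: E → c T gives c T | c.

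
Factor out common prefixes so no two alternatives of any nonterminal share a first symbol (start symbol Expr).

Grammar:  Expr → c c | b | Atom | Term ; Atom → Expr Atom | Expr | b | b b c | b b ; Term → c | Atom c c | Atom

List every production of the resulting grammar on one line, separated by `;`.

Atom has alternatives sharing prefix 'b': factor to Atom → b Atom1 with Atom1 → ε | b c | b.
Atom has alternatives sharing prefix 'Expr': factor to Atom → Expr Atom2 with Atom2 → Atom | ε.
Term has alternatives sharing prefix 'Atom': factor to Term → Atom Term1 with Term1 → c c | ε.
Atom1 has alternatives sharing prefix 'b': factor to Atom1 → b Atom11 with Atom11 → c | ε.

Expr → c c | b | Atom | Term; Atom → b Atom1 | Expr Atom2; Term → c | Atom Term1; Atom1 → ε | b Atom11; Atom2 → Atom | ε; Term1 → c c | ε; Atom11 → c | ε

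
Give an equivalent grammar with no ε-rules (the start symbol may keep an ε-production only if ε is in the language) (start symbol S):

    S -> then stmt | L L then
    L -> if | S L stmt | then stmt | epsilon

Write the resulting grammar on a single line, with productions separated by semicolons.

S -> then stmt | L L then | L then | then; L -> if | S L stmt | S stmt | then stmt

The nullable symbols are {L}.
ε ∉ L(G), so no ε-production is kept.
Expand every rule over subsets of its nullable positions: S → L L then gives L L then | L then | then. L → S L stmt gives S L stmt | S stmt.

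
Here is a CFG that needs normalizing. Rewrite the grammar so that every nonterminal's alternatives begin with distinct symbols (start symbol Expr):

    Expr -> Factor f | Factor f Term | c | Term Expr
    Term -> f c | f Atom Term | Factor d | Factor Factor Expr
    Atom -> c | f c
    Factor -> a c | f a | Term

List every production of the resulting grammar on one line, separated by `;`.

Expr has alternatives sharing prefix 'Factor f': factor to Expr → Factor f Expr1 with Expr1 → ε | Term.
Term has alternatives sharing prefix 'f': factor to Term → f Term1 with Term1 → c | Atom Term.
Term has alternatives sharing prefix 'Factor': factor to Term → Factor Term2 with Term2 → d | Factor Expr.

Expr -> c | Term Expr | Factor f Expr1; Term -> f Term1 | Factor Term2; Atom -> c | f c; Factor -> a c | f a | Term; Expr1 -> ε | Term; Term1 -> c | Atom Term; Term2 -> d | Factor Expr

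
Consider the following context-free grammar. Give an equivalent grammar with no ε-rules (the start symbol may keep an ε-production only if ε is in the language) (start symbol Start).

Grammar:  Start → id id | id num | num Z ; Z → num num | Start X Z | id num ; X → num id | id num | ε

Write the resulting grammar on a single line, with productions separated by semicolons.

Nullable nonterminals: {X}.
ε ∉ L(G), so no ε-production is kept.
Add the nullable-subset variants: Z → Start X Z gives Start X Z | Start Z.

Start → id id | id num | num Z; Z → num num | Start X Z | Start Z | id num; X → num id | id num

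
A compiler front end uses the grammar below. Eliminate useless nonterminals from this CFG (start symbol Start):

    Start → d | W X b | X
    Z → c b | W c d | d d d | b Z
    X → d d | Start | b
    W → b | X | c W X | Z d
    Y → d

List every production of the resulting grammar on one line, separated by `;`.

Generating nonterminals: {Start, W, X, Y, Z}.
Reachable from Start after that: {Start, W, X, Z}.
Removed useless symbols: {Y} and every production mentioning them.

Start → d | W X b | X; Z → c b | W c d | d d d | b Z; X → d d | Start | b; W → b | X | c W X | Z d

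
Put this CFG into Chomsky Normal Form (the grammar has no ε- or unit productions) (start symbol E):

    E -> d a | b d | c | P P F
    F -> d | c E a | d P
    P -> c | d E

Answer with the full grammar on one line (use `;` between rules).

Introduce a nonterminal for each terminal appearing in a rule of length ≥ 2: X1 → d, X2 → a, X3 → b, X4 → c.
Binarize each right-hand side of length ≥ 3 by chaining fresh nonterminals (Y1, Y2, …): affected rules were E → P P F; F → X4 E X2.

E -> X1 X2 | X3 X1 | c | P Y1; F -> d | X4 Y2 | X1 P; P -> c | X1 E; X1 -> d; X2 -> a; X3 -> b; X4 -> c; Y1 -> P F; Y2 -> E X2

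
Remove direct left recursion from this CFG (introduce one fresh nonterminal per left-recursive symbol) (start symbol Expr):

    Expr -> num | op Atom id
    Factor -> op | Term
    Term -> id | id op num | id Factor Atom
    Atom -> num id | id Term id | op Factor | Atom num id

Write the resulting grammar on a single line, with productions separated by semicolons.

Left recursion appears on Atom.
For Atom: α = {num id}, β = {num id, id Term id, op Factor}. Rewrite as Atom → β Atom1 and Atom1 → α Atom1 | ε.

Expr -> num | op Atom id; Factor -> op | Term; Term -> id | id op num | id Factor Atom; Atom -> num id Atom1 | id Term id Atom1 | op Factor Atom1; Atom1 -> num id Atom1 | ε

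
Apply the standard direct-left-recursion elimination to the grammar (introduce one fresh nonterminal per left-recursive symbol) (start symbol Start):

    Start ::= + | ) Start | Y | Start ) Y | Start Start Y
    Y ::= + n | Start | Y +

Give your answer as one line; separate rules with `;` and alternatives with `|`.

Left recursion appears on Start, Y.
For Start: α = {) Y, Start Y}, β = {+, ) Start, Y}. Rewrite as Start → β Start1 and Start1 → α Start1 | ε.
For Y: α = {+}, β = {+ n, Start}. Rewrite as Y → β Y1 and Y1 → α Y1 | ε.

Start ::= + Start1 | ) Start Start1 | Y Start1; Y ::= + n Y1 | Start Y1; Start1 ::= ) Y Start1 | Start Y Start1 | ε; Y1 ::= + Y1 | ε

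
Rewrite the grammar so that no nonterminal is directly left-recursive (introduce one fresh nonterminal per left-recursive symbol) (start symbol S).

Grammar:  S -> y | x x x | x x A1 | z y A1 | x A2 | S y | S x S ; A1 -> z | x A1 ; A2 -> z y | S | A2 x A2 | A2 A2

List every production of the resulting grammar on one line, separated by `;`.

S -> y S' | x x x S' | x x A1 S' | z y A1 S' | x A2 S'; A1 -> z | x A1; A2 -> z y A2' | S A2'; S' -> y S' | x S S' | epsilon; A2' -> x A2 A2' | A2 A2' | epsilon

Left recursion appears on S, A2.
For S: α = {y, x S}, β = {y, x x x, x x A1, z y A1, x A2}. Rewrite as S → β S' and S' → α S' | ε.
For A2: α = {x A2, A2}, β = {z y, S}. Rewrite as A2 → β A2' and A2' → α A2' | ε.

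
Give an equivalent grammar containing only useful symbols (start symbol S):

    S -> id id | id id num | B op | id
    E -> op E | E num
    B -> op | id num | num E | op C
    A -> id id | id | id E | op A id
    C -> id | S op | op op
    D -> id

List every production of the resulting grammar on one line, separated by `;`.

Generating nonterminals: {A, B, C, D, S}.
Reachable from S after that: {B, C, S}.
Removed useless symbols: {A, D, E} and every production mentioning them.

S -> id id | id id num | B op | id; B -> op | id num | op C; C -> id | S op | op op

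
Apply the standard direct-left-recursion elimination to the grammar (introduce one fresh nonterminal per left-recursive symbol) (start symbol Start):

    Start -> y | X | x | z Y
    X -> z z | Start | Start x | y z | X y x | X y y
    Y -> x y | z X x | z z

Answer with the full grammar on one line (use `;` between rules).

Start -> y | X | x | z Y; X -> z z X1 | Start X1 | Start x X1 | y z X1; Y -> x y | z X x | z z; X1 -> y x X1 | y y X1 | ε

Left recursion appears on X.
For X: α = {y x, y y}, β = {z z, Start, Start x, y z}. Rewrite as X → β X1 and X1 → α X1 | ε.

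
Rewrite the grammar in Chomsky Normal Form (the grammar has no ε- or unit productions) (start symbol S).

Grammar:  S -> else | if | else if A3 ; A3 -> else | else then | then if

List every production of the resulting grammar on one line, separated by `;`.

Introduce a nonterminal for each terminal appearing in a rule of length ≥ 2: X1 → else, X2 → if, X3 → then.
Binarize each right-hand side of length ≥ 3 by chaining fresh nonterminals (Y1, Y2, …): affected rules were S → X1 X2 A3.

S -> else | if | X1 Y1; A3 -> else | X1 X3 | X3 X2; X1 -> else; X2 -> if; X3 -> then; Y1 -> X2 A3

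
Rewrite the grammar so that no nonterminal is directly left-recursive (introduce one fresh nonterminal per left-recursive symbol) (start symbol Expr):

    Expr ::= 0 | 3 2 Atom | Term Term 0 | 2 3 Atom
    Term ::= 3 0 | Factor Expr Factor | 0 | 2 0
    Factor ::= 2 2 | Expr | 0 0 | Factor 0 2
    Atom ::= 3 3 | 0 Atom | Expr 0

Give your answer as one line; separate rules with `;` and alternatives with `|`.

Expr ::= 0 | 3 2 Atom | Term Term 0 | 2 3 Atom; Term ::= 3 0 | Factor Expr Factor | 0 | 2 0; Factor ::= 2 2 Factor1 | Expr Factor1 | 0 0 Factor1; Atom ::= 3 3 | 0 Atom | Expr 0; Factor1 ::= 0 2 Factor1 | ε

Left recursion appears on Factor.
For Factor: α = {0 2}, β = {2 2, Expr, 0 0}. Rewrite as Factor → β Factor1 and Factor1 → α Factor1 | ε.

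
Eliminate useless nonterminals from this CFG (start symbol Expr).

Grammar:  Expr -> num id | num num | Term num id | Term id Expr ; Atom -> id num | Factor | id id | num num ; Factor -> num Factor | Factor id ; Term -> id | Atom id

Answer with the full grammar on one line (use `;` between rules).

Generating nonterminals: {Atom, Expr, Term}.
Reachable from Expr after that: {Atom, Expr, Term}.
Removed useless symbols: {Factor} and every production mentioning them.

Expr -> num id | num num | Term num id | Term id Expr; Atom -> id num | id id | num num; Term -> id | Atom id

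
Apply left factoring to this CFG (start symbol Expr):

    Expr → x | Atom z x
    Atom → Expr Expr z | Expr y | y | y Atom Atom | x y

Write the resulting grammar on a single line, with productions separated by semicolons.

Atom has alternatives sharing prefix 'Expr': factor to Atom → Expr Atom1 with Atom1 → Expr z | y.
Atom has alternatives sharing prefix 'y': factor to Atom → y Atom2 with Atom2 → ε | Atom Atom.

Expr → x | Atom z x; Atom → x y | Expr Atom1 | y Atom2; Atom1 → Expr z | y; Atom2 → ε | Atom Atom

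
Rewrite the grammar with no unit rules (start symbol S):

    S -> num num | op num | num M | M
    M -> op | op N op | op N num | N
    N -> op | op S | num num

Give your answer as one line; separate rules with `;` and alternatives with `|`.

S -> num num | op num | num M | op | op S | op N op | op N num; M -> op | op S | num num | op N op | op N num; N -> op | op S | num num

Unit pairs: M ⇒* {N}; S ⇒* {M, N}.
Replace each nonterminal's rules with the union of the non-unit rules of every nonterminal it unit-derives.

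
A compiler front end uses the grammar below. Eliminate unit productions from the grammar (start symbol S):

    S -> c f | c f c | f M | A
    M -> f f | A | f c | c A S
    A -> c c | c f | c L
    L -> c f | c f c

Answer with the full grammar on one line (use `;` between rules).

Unit pairs: M ⇒* {A}; S ⇒* {A}.
For every A with A ⇒* B via unit rules, add B's non-unit alternatives to A; then delete every rule of the form X → Y.

S -> c f | c f c | f M | c c | c L; M -> c c | c f | c L | f f | f c | c A S; A -> c c | c f | c L; L -> c f | c f c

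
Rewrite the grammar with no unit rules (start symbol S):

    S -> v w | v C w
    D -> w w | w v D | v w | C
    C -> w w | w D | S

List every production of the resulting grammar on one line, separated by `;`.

S -> v w | v C w; D -> v w | v C w | w w | w D | w v D; C -> w w | w D | v w | v C w

Unit pairs: C ⇒* {S}; D ⇒* {C, S}.
For each unit pair (A, B), copy every non-unit production of B to A, then drop all unit productions.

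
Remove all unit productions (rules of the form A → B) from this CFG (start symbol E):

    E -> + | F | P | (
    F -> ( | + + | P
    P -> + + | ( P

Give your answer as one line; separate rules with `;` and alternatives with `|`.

Unit pairs: E ⇒* {F, P}; F ⇒* {P}.
Replace each nonterminal's rules with the union of the non-unit rules of every nonterminal it unit-derives.

E -> + | ( | + + | ( P; F -> ( | + + | ( P; P -> + + | ( P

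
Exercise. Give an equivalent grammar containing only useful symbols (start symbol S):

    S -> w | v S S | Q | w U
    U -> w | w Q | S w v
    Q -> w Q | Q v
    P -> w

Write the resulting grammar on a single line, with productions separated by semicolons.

Generating nonterminals: {P, S, U}.
Reachable from S after that: {S, U}.
Removed useless symbols: {P, Q} and every production mentioning them.

S -> w | v S S | w U; U -> w | S w v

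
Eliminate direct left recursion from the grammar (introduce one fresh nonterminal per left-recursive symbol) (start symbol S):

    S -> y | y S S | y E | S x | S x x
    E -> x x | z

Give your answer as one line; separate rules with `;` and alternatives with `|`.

S -> y S' | y S S S' | y E S'; E -> x x | z; S' -> x S' | x x S' | eps

S is directly left-recursive.
For S: α = {x, x x}, β = {y, y S S, y E}. Rewrite as S → β S' and S' → α S' | ε.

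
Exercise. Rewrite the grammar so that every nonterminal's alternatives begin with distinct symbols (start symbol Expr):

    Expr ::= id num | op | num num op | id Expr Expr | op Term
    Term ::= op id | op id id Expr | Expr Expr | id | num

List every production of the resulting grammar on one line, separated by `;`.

Expr has alternatives sharing prefix 'id': factor to Expr → id Expr1 with Expr1 → num | Expr Expr.
Expr has alternatives sharing prefix 'op': factor to Expr → op Expr2 with Expr2 → ε | Term.
Term has alternatives sharing prefix 'op id': factor to Term → op id Term1 with Term1 → ε | id Expr.

Expr ::= num num op | id Expr1 | op Expr2; Term ::= Expr Expr | id | num | op id Term1; Expr1 ::= num | Expr Expr; Expr2 ::= ε | Term; Term1 ::= ε | id Expr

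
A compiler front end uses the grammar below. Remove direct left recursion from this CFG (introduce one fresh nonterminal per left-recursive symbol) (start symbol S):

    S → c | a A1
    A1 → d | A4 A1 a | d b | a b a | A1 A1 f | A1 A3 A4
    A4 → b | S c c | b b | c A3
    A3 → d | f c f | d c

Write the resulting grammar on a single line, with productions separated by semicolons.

S → c | a A1; A1 → d A1' | A4 A1 a A1' | d b A1' | a b a A1'; A4 → b | S c c | b b | c A3; A3 → d | f c f | d c; A1' → A1 f A1' | A3 A4 A1' | ε

Left recursion appears on A1.
For A1: α = {A1 f, A3 A4}, β = {d, A4 A1 a, d b, a b a}. Rewrite as A1 → β A1' and A1' → α A1' | ε.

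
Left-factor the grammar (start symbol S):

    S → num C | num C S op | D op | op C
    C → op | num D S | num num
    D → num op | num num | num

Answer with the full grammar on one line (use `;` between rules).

S → D op | op C | num C S'; C → op | num C'; D → num D'; S' → ε | S op; C' → D S | num; D' → op | num | ε

S has alternatives sharing prefix 'num C': factor to S → num C S' with S' → ε | S op.
C has alternatives sharing prefix 'num': factor to C → num C' with C' → D S | num.
D has alternatives sharing prefix 'num': factor to D → num D' with D' → op | num | ε.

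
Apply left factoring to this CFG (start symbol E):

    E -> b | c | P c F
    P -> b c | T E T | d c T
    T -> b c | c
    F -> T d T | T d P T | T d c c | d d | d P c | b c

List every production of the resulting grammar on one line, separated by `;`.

F has alternatives sharing prefix 'T d': factor to F → T d F' with F' → T | P T | c c.
F has alternatives sharing prefix 'd': factor to F → d F'' with F'' → d | P c.

E -> b | c | P c F; P -> b c | T E T | d c T; T -> b c | c; F -> b c | T d F' | d F''; F' -> T | P T | c c; F'' -> d | P c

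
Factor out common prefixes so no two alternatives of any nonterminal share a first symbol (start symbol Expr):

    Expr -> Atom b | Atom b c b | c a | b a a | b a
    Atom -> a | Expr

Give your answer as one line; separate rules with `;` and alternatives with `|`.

Expr has alternatives sharing prefix 'Atom b': factor to Expr → Atom b Expr1 with Expr1 → ε | c b.
Expr has alternatives sharing prefix 'b a': factor to Expr → b a Expr2 with Expr2 → a | ε.

Expr -> c a | Atom b Expr1 | b a Expr2; Atom -> a | Expr; Expr1 -> ε | c b; Expr2 -> a | ε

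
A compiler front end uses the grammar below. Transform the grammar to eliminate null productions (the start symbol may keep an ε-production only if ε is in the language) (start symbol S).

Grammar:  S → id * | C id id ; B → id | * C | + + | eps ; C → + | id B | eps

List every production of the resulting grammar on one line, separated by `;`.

The nullable symbols are {B, C}.
ε ∉ L(G), so no ε-production is kept.
Add the nullable-subset variants: S → C id id gives C id id | id id. B → * C gives * C | *. C → id B gives id B | id.

S → id * | C id id | id id; B → id | * C | * | + +; C → + | id B | id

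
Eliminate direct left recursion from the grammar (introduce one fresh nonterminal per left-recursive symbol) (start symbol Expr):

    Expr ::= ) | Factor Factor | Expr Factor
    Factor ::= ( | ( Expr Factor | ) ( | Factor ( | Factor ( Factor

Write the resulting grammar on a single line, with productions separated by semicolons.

Expr ::= ) Expr1 | Factor Factor Expr1; Factor ::= ( Factor1 | ( Expr Factor Factor1 | ) ( Factor1; Expr1 ::= Factor Expr1 | ε; Factor1 ::= ( Factor1 | ( Factor Factor1 | ε

Expr, Factor are directly left-recursive.
For Expr: α = {Factor}, β = {), Factor Factor}. Rewrite as Expr → β Expr1 and Expr1 → α Expr1 | ε.
For Factor: α = {(, ( Factor}, β = {(, ( Expr Factor, ) (}. Rewrite as Factor → β Factor1 and Factor1 → α Factor1 | ε.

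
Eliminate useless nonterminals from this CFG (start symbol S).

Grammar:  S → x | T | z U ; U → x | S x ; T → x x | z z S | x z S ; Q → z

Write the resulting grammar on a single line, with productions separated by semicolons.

S → x | T | z U; U → x | S x; T → x x | z z S | x z S

Generating nonterminals: {Q, S, T, U}.
Reachable from S after that: {S, T, U}.
Removed useless symbols: {Q} and every production mentioning them.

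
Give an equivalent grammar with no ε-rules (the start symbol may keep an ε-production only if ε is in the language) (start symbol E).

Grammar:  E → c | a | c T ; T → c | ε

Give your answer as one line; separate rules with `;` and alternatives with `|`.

E → c | a | c T; T → c

Nullable nonterminals: {T}.
ε ∉ L(G), so no ε-production is kept.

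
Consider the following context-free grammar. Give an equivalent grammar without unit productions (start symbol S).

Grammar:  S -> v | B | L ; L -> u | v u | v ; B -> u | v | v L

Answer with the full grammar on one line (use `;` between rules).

Unit pairs: S ⇒* {B, L}.
For every A with A ⇒* B via unit rules, add B's non-unit alternatives to A; then delete every rule of the form X → Y.

S -> u | v u | v | v L; L -> u | v u | v; B -> u | v | v L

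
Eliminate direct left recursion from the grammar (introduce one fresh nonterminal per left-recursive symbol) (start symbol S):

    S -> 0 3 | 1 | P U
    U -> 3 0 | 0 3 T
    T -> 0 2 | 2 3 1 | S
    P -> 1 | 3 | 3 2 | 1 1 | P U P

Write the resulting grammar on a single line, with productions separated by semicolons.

S -> 0 3 | 1 | P U; U -> 3 0 | 0 3 T; T -> 0 2 | 2 3 1 | S; P -> 1 P' | 3 P' | 3 2 P' | 1 1 P'; P' -> U P P' | epsilon

Left recursion appears on P.
For P: α = {U P}, β = {1, 3, 3 2, 1 1}. Rewrite as P → β P' and P' → α P' | ε.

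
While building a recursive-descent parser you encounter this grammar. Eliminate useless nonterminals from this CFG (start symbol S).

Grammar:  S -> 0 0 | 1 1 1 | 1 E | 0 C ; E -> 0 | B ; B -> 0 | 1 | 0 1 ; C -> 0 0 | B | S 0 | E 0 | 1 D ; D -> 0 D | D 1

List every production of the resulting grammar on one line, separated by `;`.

Generating nonterminals: {B, C, E, S}.
Reachable from S after that: {B, C, E, S}.
Removed useless symbols: {D} and every production mentioning them.

S -> 0 0 | 1 1 1 | 1 E | 0 C; E -> 0 | B; B -> 0 | 1 | 0 1; C -> 0 0 | B | S 0 | E 0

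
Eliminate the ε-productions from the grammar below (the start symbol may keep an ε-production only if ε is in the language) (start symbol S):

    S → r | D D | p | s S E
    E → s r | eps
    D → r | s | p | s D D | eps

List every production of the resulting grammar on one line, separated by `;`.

The nullable symbols are {D, E, S}.
ε ∈ L(G) since S is nullable, so keep S → ε.
Add the nullable-subset variants: S → D D gives D D | D. S → s S E gives s S E | s S | s E | s. D → s D D gives s D D | s D.

S → r | D D | D | p | s S E | s S | s E | s | ε; E → s r; D → r | s | p | s D D | s D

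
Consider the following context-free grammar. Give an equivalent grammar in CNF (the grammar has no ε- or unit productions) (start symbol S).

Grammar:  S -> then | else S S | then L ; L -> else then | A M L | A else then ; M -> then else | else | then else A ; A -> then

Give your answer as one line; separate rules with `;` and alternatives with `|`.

Introduce a nonterminal for each terminal appearing in a rule of length ≥ 2: X1 → else, X2 → then.
Binarize each right-hand side of length ≥ 3 by chaining fresh nonterminals (Y1, Y2, …): affected rules were S → X1 S S; L → A M L; L → A X1 X2; M → X2 X1 A.

S -> then | X1 Y1 | X2 L; L -> X1 X2 | A Y2 | A Y3; M -> X2 X1 | else | X2 Y4; A -> then; X1 -> else; X2 -> then; Y1 -> S S; Y2 -> M L; Y3 -> X1 X2; Y4 -> X1 A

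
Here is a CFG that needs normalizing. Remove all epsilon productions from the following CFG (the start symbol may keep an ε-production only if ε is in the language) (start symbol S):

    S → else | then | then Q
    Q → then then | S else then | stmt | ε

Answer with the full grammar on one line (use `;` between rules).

S → else | then | then Q; Q → then then | S else then | stmt

The nullable symbols are {Q}.
ε ∉ L(G), so no ε-production is kept.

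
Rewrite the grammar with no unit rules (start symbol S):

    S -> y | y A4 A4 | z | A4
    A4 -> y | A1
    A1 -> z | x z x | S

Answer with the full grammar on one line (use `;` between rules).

Unit pairs: A1 ⇒* {A4, S}; A4 ⇒* {A1, S}; S ⇒* {A1, A4}.
For each unit pair (A, B), copy every non-unit production of B to A, then drop all unit productions.

S -> y | z | x z x | y A4 A4; A4 -> y | z | x z x | y A4 A4; A1 -> y | z | x z x | y A4 A4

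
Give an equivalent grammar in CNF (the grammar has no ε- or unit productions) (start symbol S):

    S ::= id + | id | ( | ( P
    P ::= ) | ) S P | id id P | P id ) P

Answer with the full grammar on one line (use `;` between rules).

S ::= X1 X2 | id | ( | X3 P; P ::= ) | X4 Y1 | X1 Y2 | P Y3; X1 ::= id; X2 ::= +; X3 ::= (; X4 ::= ); Y1 ::= S P; Y2 ::= X1 P; Y3 ::= X1 Y4; Y4 ::= X4 P

Introduce a nonterminal for each terminal appearing in a rule of length ≥ 2: X1 → id, X2 → +, X3 → (, X4 → ).
Binarize each right-hand side of length ≥ 3 by chaining fresh nonterminals (Y1, Y2, …): affected rules were P → X4 S P; P → X1 X1 P; P → P X1 X4 P.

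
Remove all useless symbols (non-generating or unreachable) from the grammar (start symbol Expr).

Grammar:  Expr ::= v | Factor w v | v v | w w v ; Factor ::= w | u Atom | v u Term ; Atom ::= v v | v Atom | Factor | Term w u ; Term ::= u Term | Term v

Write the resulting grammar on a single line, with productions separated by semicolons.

Expr ::= v | Factor w v | v v | w w v; Factor ::= w | u Atom; Atom ::= v v | v Atom | Factor

Generating nonterminals: {Atom, Expr, Factor}.
Reachable from Expr after that: {Atom, Expr, Factor}.
Removed useless symbols: {Term} and every production mentioning them.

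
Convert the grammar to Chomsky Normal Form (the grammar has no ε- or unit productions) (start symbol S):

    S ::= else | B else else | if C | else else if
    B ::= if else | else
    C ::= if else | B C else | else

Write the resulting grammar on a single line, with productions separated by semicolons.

S ::= else | B Y1 | X2 C | X1 Y2; B ::= X2 X1 | else; C ::= X2 X1 | B Y3 | else; X1 ::= else; X2 ::= if; Y1 ::= X1 X1; Y2 ::= X1 X2; Y3 ::= C X1

Introduce a nonterminal for each terminal appearing in a rule of length ≥ 2: X1 → else, X2 → if.
Binarize each right-hand side of length ≥ 3 by chaining fresh nonterminals (Y1, Y2, …): affected rules were S → B X1 X1; S → X1 X1 X2; C → B C X1.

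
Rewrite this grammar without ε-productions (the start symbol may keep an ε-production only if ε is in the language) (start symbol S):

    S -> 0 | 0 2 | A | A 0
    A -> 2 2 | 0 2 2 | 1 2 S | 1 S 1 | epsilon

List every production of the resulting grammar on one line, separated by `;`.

Nullable set = {A, S}.
ε ∈ L(G) since S is nullable, so keep S → ε.
Add the nullable-subset variants: A → 1 2 S gives 1 2 S | 1 2. A → 1 S 1 gives 1 S 1 | 1 1.

S -> 0 | 0 2 | A | A 0 | epsilon; A -> 2 2 | 0 2 2 | 1 2 S | 1 2 | 1 S 1 | 1 1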